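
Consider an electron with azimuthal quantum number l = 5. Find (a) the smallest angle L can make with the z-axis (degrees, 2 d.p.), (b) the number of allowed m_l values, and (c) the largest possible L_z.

θ_min ≈ 24.09°; 11 values; L_z,max = 5ℏ

cos θ_min = 5/√30, so θ_min ≈ 24.09°.
There are 2l+1 = 11 values of m_l.
L_z,max = lℏ = 5ℏ.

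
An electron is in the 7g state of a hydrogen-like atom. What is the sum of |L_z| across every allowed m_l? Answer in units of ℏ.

Σ|L_z| = 20 ℏ

The 7g subshell has l = 4.
m_l ∈ {-4, -3, -2, -1, 0, 1, 2, 3, 4}.
Σ|m_l| = l(l+1) = 20.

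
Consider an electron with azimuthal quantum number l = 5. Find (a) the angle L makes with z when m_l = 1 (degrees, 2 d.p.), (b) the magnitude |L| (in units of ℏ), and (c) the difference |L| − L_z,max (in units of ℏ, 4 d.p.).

θ(m_l=1) ≈ 79.48°; |L| = √30 ℏ ≈ 5.477ℏ; |L|−L_z,max ≈ 0.4772ℏ

For m_l = 1: cos θ = 1/√30, θ ≈ 79.48°.
|L| = ℏ√(5·6) = √30 ℏ ≈ 5.477ℏ.
|L| − L_z,max = (√30 − 5)ℏ ≈ 0.4772ℏ.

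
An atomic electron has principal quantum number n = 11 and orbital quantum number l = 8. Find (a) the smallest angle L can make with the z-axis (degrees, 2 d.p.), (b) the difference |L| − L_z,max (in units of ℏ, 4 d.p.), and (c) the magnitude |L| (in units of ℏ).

θ_min ≈ 19.47°; |L|−L_z,max ≈ 0.4853ℏ; |L| = 6√2 ℏ ≈ 8.485ℏ

cos θ_min = 8/√72, so θ_min ≈ 19.47°.
|L| − L_z,max = (6√2 − 8)ℏ ≈ 0.4853ℏ.
|L| = ℏ√(8·9) = 6√2 ℏ ≈ 8.485ℏ.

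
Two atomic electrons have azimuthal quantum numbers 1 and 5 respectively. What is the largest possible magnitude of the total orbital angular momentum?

The total orbital quantum number L ranges from |l₁ − l₂| to l₁ + l₂ in integer steps.
Allowed values: L = 4, 5, 6.
The largest magnitude corresponds to L = 6: |L_tot| = ℏ√(6·7) = √42 ℏ.

|L_tot|_max = √42 ℏ ≈ 6.481ℏ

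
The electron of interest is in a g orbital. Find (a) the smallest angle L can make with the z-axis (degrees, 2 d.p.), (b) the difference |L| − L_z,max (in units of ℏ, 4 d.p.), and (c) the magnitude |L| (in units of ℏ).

For a g orbital, l = 4.
cos θ_min = 4/√20, so θ_min ≈ 26.57°.
|L| − L_z,max = (2√5 − 4)ℏ ≈ 0.4721ℏ.
|L| = ℏ√(4·5) = 2√5 ℏ ≈ 4.472ℏ.

θ_min ≈ 26.57°; |L|−L_z,max ≈ 0.4721ℏ; |L| = 2√5 ℏ ≈ 4.472ℏ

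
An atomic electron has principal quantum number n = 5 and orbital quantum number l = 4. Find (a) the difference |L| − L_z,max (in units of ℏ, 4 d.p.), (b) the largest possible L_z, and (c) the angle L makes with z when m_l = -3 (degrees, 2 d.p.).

|L|−L_z,max ≈ 0.4721ℏ; L_z,max = 4ℏ; θ(m_l=-3) ≈ 132.13°

|L| − L_z,max = (2√5 − 4)ℏ ≈ 0.4721ℏ.
L_z,max = lℏ = 4ℏ.
For m_l = -3: cos θ = -3/√20, θ ≈ 132.13°.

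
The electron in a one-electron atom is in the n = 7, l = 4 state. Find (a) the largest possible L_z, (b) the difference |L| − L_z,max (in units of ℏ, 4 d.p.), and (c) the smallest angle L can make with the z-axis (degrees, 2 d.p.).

L_z,max = 4ℏ; |L|−L_z,max ≈ 0.4721ℏ; θ_min ≈ 26.57°

L_z,max = lℏ = 4ℏ.
|L| − L_z,max = (2√5 − 4)ℏ ≈ 0.4721ℏ.
cos θ_min = 4/√20, so θ_min ≈ 26.57°.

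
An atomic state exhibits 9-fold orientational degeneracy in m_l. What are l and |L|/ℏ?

l = 4, |L| = 2√5 ℏ ≈ 4.472ℏ

2l + 1 = 9 ⇒ l = 4.
Then |L| = √(l(l+1)) ℏ = 2√5 ℏ.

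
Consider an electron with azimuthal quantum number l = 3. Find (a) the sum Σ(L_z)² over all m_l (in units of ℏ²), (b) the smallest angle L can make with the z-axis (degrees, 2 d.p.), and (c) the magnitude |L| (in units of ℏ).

Σ(L_z)² = 28 ℏ²; θ_min ≈ 30.00°; |L| = 2√3 ℏ ≈ 3.464ℏ

Σ m_l² = 28, so Σ(L_z)² = 28 ℏ².
cos θ_min = 3/√12, so θ_min ≈ 30.00°.
|L| = ℏ√(3·4) = 2√3 ℏ ≈ 3.464ℏ.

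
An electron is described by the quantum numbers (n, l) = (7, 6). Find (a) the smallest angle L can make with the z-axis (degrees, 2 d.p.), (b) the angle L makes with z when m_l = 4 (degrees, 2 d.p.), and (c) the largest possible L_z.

θ_min ≈ 22.21°; θ(m_l=4) ≈ 51.89°; L_z,max = 6ℏ

cos θ_min = 6/√42, so θ_min ≈ 22.21°.
For m_l = 4: cos θ = 4/√42, θ ≈ 51.89°.
L_z,max = lℏ = 6ℏ.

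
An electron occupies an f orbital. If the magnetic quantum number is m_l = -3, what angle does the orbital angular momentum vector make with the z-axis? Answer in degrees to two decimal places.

For an f orbital, l = 3.
|L|² = l(l+1)ℏ² = 12ℏ², so |L| = 2√3 ℏ.
L_z = m_l ℏ = −3ℏ.
cos θ = L_z/|L| = -3/√12, so θ ≈ 150.00°.

θ ≈ 150.00°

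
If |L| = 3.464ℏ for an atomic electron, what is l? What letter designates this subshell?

(|L|/ℏ)² = l(l+1) = 12.
The positive root is l = 3.

l = 3 (f orbital)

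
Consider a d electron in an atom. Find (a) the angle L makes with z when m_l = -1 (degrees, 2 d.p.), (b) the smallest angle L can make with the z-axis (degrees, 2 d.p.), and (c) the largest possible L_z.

A d state has l = 2.
For m_l = -1: cos θ = -1/√6, θ ≈ 114.09°.
cos θ_min = 2/√6, so θ_min ≈ 35.26°.
L_z,max = lℏ = 2ℏ.

θ(m_l=-1) ≈ 114.09°; θ_min ≈ 35.26°; L_z,max = 2ℏ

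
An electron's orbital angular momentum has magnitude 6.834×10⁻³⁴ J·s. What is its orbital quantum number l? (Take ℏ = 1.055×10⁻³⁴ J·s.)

In units of ℏ, |L| ≈ 6.478.
Set l(l+1) = 41.96; the integer solution is l = 6.

l = 6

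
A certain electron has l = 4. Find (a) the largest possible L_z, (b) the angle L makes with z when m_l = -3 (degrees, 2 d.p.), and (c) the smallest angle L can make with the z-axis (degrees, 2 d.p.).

L_z,max = 4ℏ; θ(m_l=-3) ≈ 132.13°; θ_min ≈ 26.57°

L_z,max = lℏ = 4ℏ.
For m_l = -3: cos θ = -3/√20, θ ≈ 132.13°.
cos θ_min = 4/√20, so θ_min ≈ 26.57°.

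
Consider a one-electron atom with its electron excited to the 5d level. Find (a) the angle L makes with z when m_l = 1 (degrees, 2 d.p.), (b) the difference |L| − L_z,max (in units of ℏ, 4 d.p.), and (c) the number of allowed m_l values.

The 5d level has l = 2.
For m_l = 1: cos θ = 1/√6, θ ≈ 65.91°.
|L| − L_z,max = (√6 − 2)ℏ ≈ 0.4495ℏ.
There are 2l+1 = 5 values of m_l.

θ(m_l=1) ≈ 65.91°; |L|−L_z,max ≈ 0.4495ℏ; 5 values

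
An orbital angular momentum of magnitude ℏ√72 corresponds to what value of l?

|L| = ℏ√(l(l+1)), so l(l+1) = 72.
l² + l − 72 = 0 ⇒ l = 8.

l = 8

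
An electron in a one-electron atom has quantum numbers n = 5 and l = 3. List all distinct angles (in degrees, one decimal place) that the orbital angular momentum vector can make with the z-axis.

θ ∈ {30.0°, 54.7°, 73.2°, 90.0°, 106.8°, 125.3°, 150.0°}

|L|² = l(l+1)ℏ² = 12ℏ², so |L| = 2√3 ℏ.
cos θ = m_l/√12 for each m_l ∈ {-3, -2, -1, 0, 1, 2, 3}.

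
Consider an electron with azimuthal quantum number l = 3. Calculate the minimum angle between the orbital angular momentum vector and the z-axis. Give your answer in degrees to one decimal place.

θ_min ≈ 30.0°

|L|² = l(l+1)ℏ² = 12ℏ², so |L| = 2√3 ℏ.
The smallest angle corresponds to the largest L_z, i.e. m_l = l = 3, giving L_z = 3ℏ.
cos θ_min = 3/√12, so θ_min ≈ 30.0°.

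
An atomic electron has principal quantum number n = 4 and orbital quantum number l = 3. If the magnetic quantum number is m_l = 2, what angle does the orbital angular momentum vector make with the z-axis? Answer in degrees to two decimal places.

θ ≈ 54.74°

|L|² = l(l+1)ℏ² = 12ℏ², so |L| = 2√3 ℏ.
L_z = m_l ℏ = 2ℏ.
cos θ = L_z/|L| = 2/√12, so θ ≈ 54.74°.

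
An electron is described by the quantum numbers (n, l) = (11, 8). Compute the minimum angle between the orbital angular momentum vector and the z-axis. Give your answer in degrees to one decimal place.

θ_min ≈ 19.5°

|L|² = l(l+1)ℏ² = 72ℏ², so |L| = 6√2 ℏ.
The smallest angle corresponds to the largest L_z, i.e. m_l = l = 8, giving L_z = 8ℏ.
cos θ_min = 8/√72, so θ_min ≈ 19.5°.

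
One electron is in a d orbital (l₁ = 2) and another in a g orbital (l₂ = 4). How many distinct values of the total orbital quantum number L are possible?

5

Angular momentum addition gives L = |l₁ − l₂|, …, l₁ + l₂.
Allowed values: L = 2, 3, 4, 5, 6.
That is 5 values.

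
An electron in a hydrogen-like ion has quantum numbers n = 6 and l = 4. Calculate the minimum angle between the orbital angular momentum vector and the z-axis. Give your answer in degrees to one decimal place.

|L|² = l(l+1)ℏ² = 20ℏ², so |L| = 2√5 ℏ.
The smallest angle corresponds to the largest L_z, i.e. m_l = l = 4, giving L_z = 4ℏ.
cos θ_min = 4/√20, so θ_min ≈ 26.6°.

θ_min ≈ 26.6°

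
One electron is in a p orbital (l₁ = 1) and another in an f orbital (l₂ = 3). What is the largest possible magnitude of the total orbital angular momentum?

The total orbital quantum number L ranges from |l₁ − l₂| to l₁ + l₂ in integer steps.
L ∈ {2, 3, 4}.
The largest magnitude corresponds to L = 4: |L_tot| = ℏ√(4·5) = 2√5 ℏ.

|L_tot|_max = 2√5 ℏ ≈ 4.472ℏ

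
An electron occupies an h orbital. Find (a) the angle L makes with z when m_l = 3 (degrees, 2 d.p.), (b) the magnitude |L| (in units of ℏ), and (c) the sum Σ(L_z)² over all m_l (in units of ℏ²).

For an h orbital, l = 5.
For m_l = 3: cos θ = 3/√30, θ ≈ 56.79°.
|L| = ℏ√(5·6) = √30 ℏ ≈ 5.477ℏ.
Σ m_l² = 110, so Σ(L_z)² = 110 ℏ².

θ(m_l=3) ≈ 56.79°; |L| = √30 ℏ ≈ 5.477ℏ; Σ(L_z)² = 110 ℏ²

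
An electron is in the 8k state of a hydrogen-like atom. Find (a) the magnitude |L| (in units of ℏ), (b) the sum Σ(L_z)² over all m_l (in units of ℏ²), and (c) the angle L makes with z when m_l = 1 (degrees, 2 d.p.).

|L| = 2√14 ℏ ≈ 7.483ℏ; Σ(L_z)² = 280 ℏ²; θ(m_l=1) ≈ 82.32°

8k means n = 8, l = 7.
|L| = ℏ√(7·8) = 2√14 ℏ ≈ 7.483ℏ.
Σ m_l² = 280, so Σ(L_z)² = 280 ℏ².
For m_l = 1: cos θ = 1/√56, θ ≈ 82.32°.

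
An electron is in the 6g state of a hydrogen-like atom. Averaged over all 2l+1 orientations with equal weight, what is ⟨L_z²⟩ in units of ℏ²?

⟨L_z²⟩ = 6.667 ℏ²

The 6g subshell has l = 4.
m_l ∈ {-4, -3, -2, -1, 0, 1, 2, 3, 4}.
Average of L_z² over 9 states: 60/9 ℏ² = 6.667 ℏ².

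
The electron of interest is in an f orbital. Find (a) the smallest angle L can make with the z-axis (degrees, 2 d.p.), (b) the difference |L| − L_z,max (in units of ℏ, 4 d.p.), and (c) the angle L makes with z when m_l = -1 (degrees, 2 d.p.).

θ_min ≈ 30.00°; |L|−L_z,max ≈ 0.4641ℏ; θ(m_l=-1) ≈ 106.78°

For an f orbital, l = 3.
cos θ_min = 3/√12, so θ_min ≈ 30.00°.
|L| − L_z,max = (2√3 − 3)ℏ ≈ 0.4641ℏ.
For m_l = -1: cos θ = -1/√12, θ ≈ 106.78°.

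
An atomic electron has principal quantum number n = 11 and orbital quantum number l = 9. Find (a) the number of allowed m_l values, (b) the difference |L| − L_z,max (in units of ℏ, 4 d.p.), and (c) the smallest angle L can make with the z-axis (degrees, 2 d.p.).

There are 2l+1 = 19 values of m_l.
|L| − L_z,max = (3√10 − 9)ℏ ≈ 0.4868ℏ.
cos θ_min = 9/√90, so θ_min ≈ 18.43°.

19 values; |L|−L_z,max ≈ 0.4868ℏ; θ_min ≈ 18.43°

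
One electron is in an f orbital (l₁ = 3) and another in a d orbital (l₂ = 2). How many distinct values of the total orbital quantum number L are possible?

5

By the triangle rule, |l₁ − l₂| ≤ L ≤ l₁ + l₂.
So L can be 1, 2, 3, 4, 5.
That is 5 values.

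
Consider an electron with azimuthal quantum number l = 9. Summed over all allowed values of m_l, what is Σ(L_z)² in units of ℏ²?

m_l runs from −9 to 9, i.e. {-9, -8, -7, -6, -5, -4, -3, -2, -1, 0, 1, 2, 3, 4, 5, 6, 7, 8, 9}.
Σ m_l² = l(l+1)(2l+1)/3 = 9·10·19/3 = 570.

Σ(L_z)² = 570 ℏ²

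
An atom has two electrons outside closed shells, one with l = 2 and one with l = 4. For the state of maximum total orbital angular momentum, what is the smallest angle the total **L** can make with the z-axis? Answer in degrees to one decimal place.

θ_min ≈ 22.2°

Angular momentum addition gives L = |l₁ − l₂|, …, l₁ + l₂.
Allowed values: L = 2, 3, 4, 5, 6.
The maximum is L = 6, with |L_tot| = ℏ√(6·7) = √42 ℏ.
The minimum angle with z is arccos(6/√42) ≈ 22.2°.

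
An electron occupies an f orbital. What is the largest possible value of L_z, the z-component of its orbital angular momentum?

An f state has l = 3.
L_z = m_l ℏ with m_l ∈ {−3, …, 3}; the maximum is m_l = 3.

L_z,max = 3ℏ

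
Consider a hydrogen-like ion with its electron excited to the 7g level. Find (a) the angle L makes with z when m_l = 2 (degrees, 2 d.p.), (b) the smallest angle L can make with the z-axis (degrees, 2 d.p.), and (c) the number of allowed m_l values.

θ(m_l=2) ≈ 63.43°; θ_min ≈ 26.57°; 9 values

The 7g level has l = 4.
For m_l = 2: cos θ = 2/√20, θ ≈ 63.43°.
cos θ_min = 4/√20, so θ_min ≈ 26.57°.
There are 2l+1 = 9 values of m_l.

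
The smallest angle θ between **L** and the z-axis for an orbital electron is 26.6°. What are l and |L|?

cos θ_min = l/√(l(l+1)) = √(l/(l+1)), so l/(l+1) = cos²(26.6°) = 0.7995.
Solving: l = 4.
Then |L| = ℏ√(4·5) = 2√5 ℏ.

l = 4, |L| = 2√5 ℏ ≈ 4.472ℏ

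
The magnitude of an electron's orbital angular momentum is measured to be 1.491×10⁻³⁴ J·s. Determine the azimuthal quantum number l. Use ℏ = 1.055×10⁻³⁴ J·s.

l = 1

Dividing by ℏ: |L|/ℏ ≈ 1.413.
Set l(l+1) = 2.00; the integer solution is l = 1.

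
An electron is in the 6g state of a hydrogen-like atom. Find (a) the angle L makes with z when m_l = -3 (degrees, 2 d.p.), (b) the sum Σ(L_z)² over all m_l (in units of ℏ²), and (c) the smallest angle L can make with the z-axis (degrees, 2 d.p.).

θ(m_l=-3) ≈ 132.13°; Σ(L_z)² = 60 ℏ²; θ_min ≈ 26.57°

The 6g subshell has l = 4.
For m_l = -3: cos θ = -3/√20, θ ≈ 132.13°.
Σ m_l² = 60, so Σ(L_z)² = 60 ℏ².
cos θ_min = 4/√20, so θ_min ≈ 26.57°.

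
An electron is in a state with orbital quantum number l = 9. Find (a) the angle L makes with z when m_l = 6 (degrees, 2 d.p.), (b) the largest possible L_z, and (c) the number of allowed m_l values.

For m_l = 6: cos θ = 6/√90, θ ≈ 50.77°.
L_z,max = lℏ = 9ℏ.
There are 2l+1 = 19 values of m_l.

θ(m_l=6) ≈ 50.77°; L_z,max = 9ℏ; 19 values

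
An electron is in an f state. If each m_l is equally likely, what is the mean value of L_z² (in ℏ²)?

For an f orbital, l = 3.
The allowed m_l values are -3, -2, -1, 0, 1, 2, 3.
⟨L_z²⟩ = ℏ²·l(l+1)/3 = 4ℏ².

⟨L_z²⟩ = 4 ℏ²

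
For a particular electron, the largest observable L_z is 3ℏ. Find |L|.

Since max m_l = l, l = 3.
|L| = ℏ√(l(l+1)) = 2√3 ℏ.

|L| = 2√3 ℏ ≈ 3.464ℏ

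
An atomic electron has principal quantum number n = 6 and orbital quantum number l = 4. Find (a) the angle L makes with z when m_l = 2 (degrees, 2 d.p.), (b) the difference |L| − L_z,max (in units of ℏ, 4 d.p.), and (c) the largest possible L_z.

θ(m_l=2) ≈ 63.43°; |L|−L_z,max ≈ 0.4721ℏ; L_z,max = 4ℏ

For m_l = 2: cos θ = 2/√20, θ ≈ 63.43°.
|L| − L_z,max = (2√5 − 4)ℏ ≈ 0.4721ℏ.
L_z,max = lℏ = 4ℏ.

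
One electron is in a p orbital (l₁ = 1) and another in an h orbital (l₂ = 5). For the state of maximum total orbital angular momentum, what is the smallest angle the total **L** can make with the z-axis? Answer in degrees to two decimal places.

θ_min ≈ 22.21°

By the triangle rule, |l₁ − l₂| ≤ L ≤ l₁ + l₂.
L ∈ {4, 5, 6}.
The maximum is L = 6, with |L_tot| = ℏ√(6·7) = √42 ℏ.
The minimum angle with z is arccos(6/√42) ≈ 22.21°.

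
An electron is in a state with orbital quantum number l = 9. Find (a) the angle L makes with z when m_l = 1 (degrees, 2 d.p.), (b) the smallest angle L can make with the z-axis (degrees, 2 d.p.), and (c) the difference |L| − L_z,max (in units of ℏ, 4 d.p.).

θ(m_l=1) ≈ 83.95°; θ_min ≈ 18.43°; |L|−L_z,max ≈ 0.4868ℏ

For m_l = 1: cos θ = 1/√90, θ ≈ 83.95°.
cos θ_min = 9/√90, so θ_min ≈ 18.43°.
|L| − L_z,max = (3√10 − 9)ℏ ≈ 0.4868ℏ.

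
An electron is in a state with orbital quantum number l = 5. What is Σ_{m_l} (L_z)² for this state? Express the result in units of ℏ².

The allowed m_l values are -5, -4, -3, -2, -1, 0, 1, 2, 3, 4, 5.
Σ m_l² = 2·(1 + 4 + 9 + 16 + 25) = 110.

Σ(L_z)² = 110 ℏ²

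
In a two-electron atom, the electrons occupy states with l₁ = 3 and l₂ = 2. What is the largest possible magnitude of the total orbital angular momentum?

By the triangle rule, |l₁ − l₂| ≤ L ≤ l₁ + l₂.
So L can be 1, 2, 3, 4, 5.
The largest magnitude corresponds to L = 5: |L_tot| = ℏ√(5·6) = √30 ℏ.

|L_tot|_max = √30 ℏ ≈ 5.477ℏ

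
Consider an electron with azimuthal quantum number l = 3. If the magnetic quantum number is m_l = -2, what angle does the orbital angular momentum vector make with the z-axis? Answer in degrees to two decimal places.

|L|² = l(l+1)ℏ² = 12ℏ², so |L| = 2√3 ℏ.
L_z = m_l ℏ = −2ℏ.
cos θ = L_z/|L| = -2/√12, so θ ≈ 125.26°.

θ ≈ 125.26°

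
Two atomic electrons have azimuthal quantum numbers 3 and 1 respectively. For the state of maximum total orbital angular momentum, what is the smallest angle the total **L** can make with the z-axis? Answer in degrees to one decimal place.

By the triangle rule, |l₁ − l₂| ≤ L ≤ l₁ + l₂.
So L can be 2, 3, 4.
The maximum is L = 4, with |L_tot| = ℏ√(4·5) = 2√5 ℏ.
The minimum angle with z is arccos(4/√20) ≈ 26.6°.

θ_min ≈ 26.6°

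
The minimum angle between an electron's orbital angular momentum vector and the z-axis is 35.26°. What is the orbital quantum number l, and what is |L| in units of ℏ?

cos²θ_min = l/(l+1) = 0.6667.
Thus l = 0.6667/(1 − 0.6667) ≈ 2.
Then |L| = ℏ√(2·3) = √6 ℏ.

l = 2, |L| = √6 ℏ ≈ 2.449ℏ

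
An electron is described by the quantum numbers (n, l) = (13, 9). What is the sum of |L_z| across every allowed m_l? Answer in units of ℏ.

The allowed m_l values are -9, -8, -7, -6, -5, -4, -3, -2, -1, 0, 1, 2, 3, 4, 5, 6, 7, 8, 9.
Σ|m_l| = 2·9(9+1)/2 = 90.

Σ|L_z| = 90 ℏ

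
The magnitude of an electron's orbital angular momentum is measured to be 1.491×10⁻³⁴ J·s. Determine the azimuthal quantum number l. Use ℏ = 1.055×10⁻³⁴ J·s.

|L|/ℏ = (1.491×10⁻³⁴)/(1.055×10⁻³⁴) ≈ 1.413.
(|L|/ℏ)² = l(l+1) ≈ 2.00 ⇒ l = 1.

l = 1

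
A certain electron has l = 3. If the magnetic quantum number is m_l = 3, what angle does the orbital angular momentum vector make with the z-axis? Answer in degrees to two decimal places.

|L|² = l(l+1)ℏ² = 12ℏ², so |L| = 2√3 ℏ.
L_z = m_l ℏ = 3ℏ.
cos θ = L_z/|L| = 3/√12, so θ ≈ 30.00°.

θ ≈ 30.00°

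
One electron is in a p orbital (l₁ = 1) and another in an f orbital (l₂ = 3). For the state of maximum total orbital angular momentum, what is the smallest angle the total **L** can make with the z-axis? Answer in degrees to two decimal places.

θ_min ≈ 26.57°

The total orbital quantum number L ranges from |l₁ − l₂| to l₁ + l₂ in integer steps.
L ∈ {2, 3, 4}.
The maximum is L = 4, with |L_tot| = ℏ√(4·5) = 2√5 ℏ.
The minimum angle with z is arccos(4/√20) ≈ 26.57°.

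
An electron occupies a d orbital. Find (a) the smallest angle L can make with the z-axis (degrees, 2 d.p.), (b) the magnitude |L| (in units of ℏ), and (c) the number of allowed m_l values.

The letter d corresponds to l = 2.
cos θ_min = 2/√6, so θ_min ≈ 35.26°.
|L| = ℏ√(2·3) = √6 ℏ ≈ 2.449ℏ.
There are 2l+1 = 5 values of m_l.

θ_min ≈ 35.26°; |L| = √6 ℏ ≈ 2.449ℏ; 5 values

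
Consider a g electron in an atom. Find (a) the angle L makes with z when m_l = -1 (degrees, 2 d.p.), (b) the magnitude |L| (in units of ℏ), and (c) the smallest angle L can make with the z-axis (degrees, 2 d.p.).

θ(m_l=-1) ≈ 102.92°; |L| = 2√5 ℏ ≈ 4.472ℏ; θ_min ≈ 26.57°

For a g orbital, l = 4.
For m_l = -1: cos θ = -1/√20, θ ≈ 102.92°.
|L| = ℏ√(4·5) = 2√5 ℏ ≈ 4.472ℏ.
cos θ_min = 4/√20, so θ_min ≈ 26.57°.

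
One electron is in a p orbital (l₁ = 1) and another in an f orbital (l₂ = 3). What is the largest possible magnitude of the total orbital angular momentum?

|L_tot|_max = 2√5 ℏ ≈ 4.472ℏ

The total orbital quantum number L ranges from |l₁ − l₂| to l₁ + l₂ in integer steps.
So L can be 2, 3, 4.
The largest magnitude corresponds to L = 4: |L_tot| = ℏ√(4·5) = 2√5 ℏ.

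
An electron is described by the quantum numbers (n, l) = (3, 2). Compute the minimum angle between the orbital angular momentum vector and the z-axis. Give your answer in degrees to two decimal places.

θ_min ≈ 35.26°

|L| = √(l(l+1)) ℏ = √6 ℏ.
The smallest angle corresponds to the largest L_z, i.e. m_l = l = 2, giving L_z = 2ℏ.
cos θ_min = 2/√6, so θ_min ≈ 35.26°.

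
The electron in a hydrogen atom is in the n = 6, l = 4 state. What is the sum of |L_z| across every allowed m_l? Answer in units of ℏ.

Σ|L_z| = 20 ℏ

m_l runs from −4 to 4, i.e. {-4, -3, -2, -1, 0, 1, 2, 3, 4}.
Σ|m_l| = 2·4(4+1)/2 = 20.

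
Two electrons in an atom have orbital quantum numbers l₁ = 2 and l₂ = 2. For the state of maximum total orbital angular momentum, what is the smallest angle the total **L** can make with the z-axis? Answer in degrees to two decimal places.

θ_min ≈ 26.57°

Angular momentum addition gives L = |l₁ − l₂|, …, l₁ + l₂.
Allowed values: L = 0, 1, 2, 3, 4.
The maximum is L = 4, with |L_tot| = ℏ√(4·5) = 2√5 ℏ.
The minimum angle with z is arccos(4/√20) ≈ 26.57°.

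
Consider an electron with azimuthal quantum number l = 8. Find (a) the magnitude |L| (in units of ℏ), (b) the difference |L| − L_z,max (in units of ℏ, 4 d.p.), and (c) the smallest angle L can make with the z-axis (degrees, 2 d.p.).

|L| = ℏ√(8·9) = 6√2 ℏ ≈ 8.485ℏ.
|L| − L_z,max = (6√2 − 8)ℏ ≈ 0.4853ℏ.
cos θ_min = 8/√72, so θ_min ≈ 19.47°.

|L| = 6√2 ℏ ≈ 8.485ℏ; |L|−L_z,max ≈ 0.4853ℏ; θ_min ≈ 19.47°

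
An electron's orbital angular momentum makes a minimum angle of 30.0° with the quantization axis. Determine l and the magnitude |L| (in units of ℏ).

cos θ_min = l/√(l(l+1)) = √(l/(l+1)), so l/(l+1) = cos²(30.0°) = 0.7500.
l = cos²θ/sin²θ ≈ 3.
Then |L| = ℏ√(3·4) = 2√3 ℏ.

l = 3, |L| = 2√3 ℏ ≈ 3.464ℏ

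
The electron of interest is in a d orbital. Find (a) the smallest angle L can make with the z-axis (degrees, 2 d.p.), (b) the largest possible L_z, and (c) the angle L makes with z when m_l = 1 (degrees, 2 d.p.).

θ_min ≈ 35.26°; L_z,max = 2ℏ; θ(m_l=1) ≈ 65.91°

The letter d corresponds to l = 2.
cos θ_min = 2/√6, so θ_min ≈ 35.26°.
L_z,max = lℏ = 2ℏ.
For m_l = 1: cos θ = 1/√6, θ ≈ 65.91°.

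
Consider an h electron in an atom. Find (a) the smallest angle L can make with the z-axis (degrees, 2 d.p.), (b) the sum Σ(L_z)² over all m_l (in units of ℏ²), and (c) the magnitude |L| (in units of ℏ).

For an h orbital, l = 5.
cos θ_min = 5/√30, so θ_min ≈ 24.09°.
Σ m_l² = 110, so Σ(L_z)² = 110 ℏ².
|L| = ℏ√(5·6) = √30 ℏ ≈ 5.477ℏ.

θ_min ≈ 24.09°; Σ(L_z)² = 110 ℏ²; |L| = √30 ℏ ≈ 5.477ℏ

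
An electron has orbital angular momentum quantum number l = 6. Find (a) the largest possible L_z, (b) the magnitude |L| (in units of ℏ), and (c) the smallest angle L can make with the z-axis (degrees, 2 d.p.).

L_z,max = lℏ = 6ℏ.
|L| = ℏ√(6·7) = √42 ℏ ≈ 6.481ℏ.
cos θ_min = 6/√42, so θ_min ≈ 22.21°.

L_z,max = 6ℏ; |L| = √42 ℏ ≈ 6.481ℏ; θ_min ≈ 22.21°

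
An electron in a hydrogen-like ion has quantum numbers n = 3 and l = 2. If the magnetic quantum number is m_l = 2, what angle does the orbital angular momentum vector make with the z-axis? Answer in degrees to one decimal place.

θ ≈ 35.3°

|L| = ℏ√(l(l+1)) = √6 ℏ.
L_z = m_l ℏ = 2ℏ.
cos θ = L_z/|L| = 2/√6, so θ ≈ 35.3°.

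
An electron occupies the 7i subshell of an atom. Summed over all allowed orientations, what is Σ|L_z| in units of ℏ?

Σ|L_z| = 42 ℏ

The 7i subshell has l = 6.
The allowed m_l values are -6, -5, -4, -3, -2, -1, 0, 1, 2, 3, 4, 5, 6.
Σ|m_l| = 2·6(6+1)/2 = 42.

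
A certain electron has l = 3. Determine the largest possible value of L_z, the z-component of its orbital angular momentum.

L_z,max = 3ℏ

L_z = m_l ℏ with m_l ∈ {−3, …, 3}; the maximum is m_l = 3.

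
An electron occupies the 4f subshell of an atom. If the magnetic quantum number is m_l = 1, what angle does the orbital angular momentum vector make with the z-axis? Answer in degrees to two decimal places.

θ ≈ 73.22°

For 4f, l = 3.
|L|² = l(l+1)ℏ² = 12ℏ², so |L| = 2√3 ℏ.
L_z = m_l ℏ = 1ℏ.
cos θ = L_z/|L| = 1/√12, so θ ≈ 73.22°.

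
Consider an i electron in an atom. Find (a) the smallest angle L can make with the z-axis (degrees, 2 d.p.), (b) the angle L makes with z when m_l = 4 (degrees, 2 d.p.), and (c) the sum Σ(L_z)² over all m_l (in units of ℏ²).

θ_min ≈ 22.21°; θ(m_l=4) ≈ 51.89°; Σ(L_z)² = 182 ℏ²

For an i orbital, l = 6.
cos θ_min = 6/√42, so θ_min ≈ 22.21°.
For m_l = 4: cos θ = 4/√42, θ ≈ 51.89°.
Σ m_l² = 182, so Σ(L_z)² = 182 ℏ².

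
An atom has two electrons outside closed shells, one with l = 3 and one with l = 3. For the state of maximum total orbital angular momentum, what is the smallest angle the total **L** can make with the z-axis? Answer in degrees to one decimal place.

The total orbital quantum number L ranges from |l₁ − l₂| to l₁ + l₂ in integer steps.
So L can be 0, 1, 2, 3, 4, 5, 6.
The maximum is L = 6, with |L_tot| = ℏ√(6·7) = √42 ℏ.
The minimum angle with z is arccos(6/√42) ≈ 22.2°.

θ_min ≈ 22.2°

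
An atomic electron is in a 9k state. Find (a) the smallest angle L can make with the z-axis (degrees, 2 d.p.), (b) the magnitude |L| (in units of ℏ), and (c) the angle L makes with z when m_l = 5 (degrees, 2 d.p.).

The 9k subshell has l = 7.
cos θ_min = 7/√56, so θ_min ≈ 20.70°.
|L| = ℏ√(7·8) = 2√14 ℏ ≈ 7.483ℏ.
For m_l = 5: cos θ = 5/√56, θ ≈ 48.08°.

θ_min ≈ 20.70°; |L| = 2√14 ℏ ≈ 7.483ℏ; θ(m_l=5) ≈ 48.08°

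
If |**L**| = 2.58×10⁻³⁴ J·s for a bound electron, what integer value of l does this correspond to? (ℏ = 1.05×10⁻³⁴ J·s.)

l = 2

|L|/ℏ = (2.58×10⁻³⁴)/(1.05×10⁻³⁴) ≈ 2.457.
Set l(l+1) = 6.04; the integer solution is l = 2.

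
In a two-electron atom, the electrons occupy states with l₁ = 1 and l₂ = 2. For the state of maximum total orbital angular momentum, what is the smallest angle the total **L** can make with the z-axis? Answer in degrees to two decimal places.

L runs from |1 − 2| = 1 to 1 + 2 = 3.
L ∈ {1, 2, 3}.
The maximum is L = 3, with |L_tot| = ℏ√(3·4) = 2√3 ℏ.
The minimum angle with z is arccos(3/√12) ≈ 30.00°.

θ_min ≈ 30.00°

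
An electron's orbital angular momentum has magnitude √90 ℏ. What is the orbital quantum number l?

|L| = ℏ√(l(l+1)), so l(l+1) = 90.
Solving: l = 9.

l = 9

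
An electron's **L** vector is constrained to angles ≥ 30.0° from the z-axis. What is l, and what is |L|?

At minimum angle, m_l = l, so cos θ = l/√(l(l+1)); cos²θ = l/(l+1) = 0.7500.
Solving: l = 3.
Then |L| = ℏ√(3·4) = 2√3 ℏ.

l = 3, |L| = 2√3 ℏ ≈ 3.464ℏ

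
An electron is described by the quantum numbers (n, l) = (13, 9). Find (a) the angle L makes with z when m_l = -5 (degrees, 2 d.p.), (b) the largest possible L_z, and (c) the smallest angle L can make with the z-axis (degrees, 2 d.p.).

For m_l = -5: cos θ = -5/√90, θ ≈ 121.81°.
L_z,max = lℏ = 9ℏ.
cos θ_min = 9/√90, so θ_min ≈ 18.43°.

θ(m_l=-5) ≈ 121.81°; L_z,max = 9ℏ; θ_min ≈ 18.43°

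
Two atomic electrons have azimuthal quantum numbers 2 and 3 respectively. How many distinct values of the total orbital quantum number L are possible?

L runs from |2 − 3| = 1 to 2 + 3 = 5.
So L can be 1, 2, 3, 4, 5.
That is 5 values.

5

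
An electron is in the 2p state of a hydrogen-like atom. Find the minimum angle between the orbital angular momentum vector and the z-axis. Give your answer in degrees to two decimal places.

2p means n = 2, l = 1.
|L| = √(l(l+1)) ℏ = √2 ℏ.
The smallest angle corresponds to the largest L_z, i.e. m_l = l = 1, giving L_z = 1ℏ.
cos θ_min = 1/√2, so θ_min ≈ 45.00°.

θ_min ≈ 45.00°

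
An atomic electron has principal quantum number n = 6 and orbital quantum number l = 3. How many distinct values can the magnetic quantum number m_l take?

7

The number of m_l values is 2l + 1 = 2·3 + 1 = 7.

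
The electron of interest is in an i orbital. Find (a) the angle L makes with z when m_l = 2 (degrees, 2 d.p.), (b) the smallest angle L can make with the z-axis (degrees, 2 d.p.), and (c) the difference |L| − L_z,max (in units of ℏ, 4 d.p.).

θ(m_l=2) ≈ 72.02°; θ_min ≈ 22.21°; |L|−L_z,max ≈ 0.4807ℏ

For an i orbital, l = 6.
For m_l = 2: cos θ = 2/√42, θ ≈ 72.02°.
cos θ_min = 6/√42, so θ_min ≈ 22.21°.
|L| − L_z,max = (√42 − 6)ℏ ≈ 0.4807ℏ.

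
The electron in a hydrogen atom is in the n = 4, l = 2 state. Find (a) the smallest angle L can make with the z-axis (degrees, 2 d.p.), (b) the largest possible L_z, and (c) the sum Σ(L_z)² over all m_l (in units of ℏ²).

cos θ_min = 2/√6, so θ_min ≈ 35.26°.
L_z,max = lℏ = 2ℏ.
Σ m_l² = 10, so Σ(L_z)² = 10 ℏ².

θ_min ≈ 35.26°; L_z,max = 2ℏ; Σ(L_z)² = 10 ℏ²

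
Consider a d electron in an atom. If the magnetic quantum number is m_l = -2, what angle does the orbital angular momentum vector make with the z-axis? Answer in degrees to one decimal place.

For a d orbital, l = 2.
|L|² = l(l+1)ℏ² = 6ℏ², so |L| = √6 ℏ.
L_z = m_l ℏ = −2ℏ.
cos θ = L_z/|L| = -2/√6, so θ ≈ 144.7°.

θ ≈ 144.7°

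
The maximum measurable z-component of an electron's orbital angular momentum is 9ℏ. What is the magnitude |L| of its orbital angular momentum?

Since max m_l = l, l = 9.
|L| = √(l(l+1)) ℏ = 3√10 ℏ.

|L| = 3√10 ℏ ≈ 9.487ℏ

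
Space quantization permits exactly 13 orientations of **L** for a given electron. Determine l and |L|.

2l + 1 = 13 ⇒ l = 6.
Then |L| = √(l(l+1)) ℏ = √42 ℏ.

l = 6, |L| = √42 ℏ ≈ 6.481ℏ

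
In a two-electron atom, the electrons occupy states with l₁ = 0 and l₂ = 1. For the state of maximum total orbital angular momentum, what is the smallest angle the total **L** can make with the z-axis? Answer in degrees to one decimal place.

L runs from |0 − 1| = 1 to 0 + 1 = 1.
So L can be 1.
The maximum is L = 1, with |L_tot| = ℏ√(1·2) = √2 ℏ.
The minimum angle with z is arccos(1/√2) ≈ 45.0°.

θ_min ≈ 45.0°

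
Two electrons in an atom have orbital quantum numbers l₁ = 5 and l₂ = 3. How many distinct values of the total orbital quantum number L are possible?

7

The total orbital quantum number L ranges from |l₁ − l₂| to l₁ + l₂ in integer steps.
L ∈ {2, 3, 4, 5, 6, 7, 8}.
That is 7 values.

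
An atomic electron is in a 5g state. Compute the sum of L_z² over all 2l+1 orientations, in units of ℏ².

Σ(L_z)² = 60 ℏ²

5g means n = 5, l = 4.
m_l ∈ {-4, -3, -2, -1, 0, 1, 2, 3, 4}.
Σ m_l² = 2·(1 + 4 + 9 + 16) = 60.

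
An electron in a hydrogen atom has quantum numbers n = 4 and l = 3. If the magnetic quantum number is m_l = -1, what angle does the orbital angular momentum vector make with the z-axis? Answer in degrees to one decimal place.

|L| = √(l(l+1)) ℏ = 2√3 ℏ.
L_z = m_l ℏ = −1ℏ.
cos θ = L_z/|L| = -1/√12, so θ ≈ 106.8°.

θ ≈ 106.8°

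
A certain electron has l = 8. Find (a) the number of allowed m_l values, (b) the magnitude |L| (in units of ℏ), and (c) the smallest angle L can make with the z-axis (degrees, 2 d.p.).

17 values; |L| = 6√2 ℏ ≈ 8.485ℏ; θ_min ≈ 19.47°

There are 2l+1 = 17 values of m_l.
|L| = ℏ√(8·9) = 6√2 ℏ ≈ 8.485ℏ.
cos θ_min = 8/√72, so θ_min ≈ 19.47°.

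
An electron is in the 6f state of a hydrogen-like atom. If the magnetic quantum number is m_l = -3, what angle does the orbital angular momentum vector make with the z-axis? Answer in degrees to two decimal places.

θ ≈ 150.00°

6f means n = 6, l = 3.
|L| = √(l(l+1)) ℏ = 2√3 ℏ.
L_z = m_l ℏ = −3ℏ.
cos θ = L_z/|L| = -3/√12, so θ ≈ 150.00°.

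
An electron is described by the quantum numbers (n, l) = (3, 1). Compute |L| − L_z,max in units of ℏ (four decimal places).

|L| − L_z,max ≈ 0.4142ℏ

|L| = √2 ℏ ≈ 1.4142ℏ, while L_z,max = lℏ = 1ℏ.
The difference is (√2 − 1)ℏ ≈ 0.4142ℏ.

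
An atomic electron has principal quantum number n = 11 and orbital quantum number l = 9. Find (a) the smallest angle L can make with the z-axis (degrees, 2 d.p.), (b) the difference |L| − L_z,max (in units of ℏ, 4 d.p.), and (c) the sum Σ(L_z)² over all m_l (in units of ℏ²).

cos θ_min = 9/√90, so θ_min ≈ 18.43°.
|L| − L_z,max = (3√10 − 9)ℏ ≈ 0.4868ℏ.
Σ m_l² = 570, so Σ(L_z)² = 570 ℏ².

θ_min ≈ 18.43°; |L|−L_z,max ≈ 0.4868ℏ; Σ(L_z)² = 570 ℏ²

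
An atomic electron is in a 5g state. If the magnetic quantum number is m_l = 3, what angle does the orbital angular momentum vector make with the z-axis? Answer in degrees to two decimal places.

5g means n = 5, l = 4.
|L| = ℏ√(l(l+1)) = 2√5 ℏ.
L_z = m_l ℏ = 3ℏ.
cos θ = L_z/|L| = 3/√20, so θ ≈ 47.87°.

θ ≈ 47.87°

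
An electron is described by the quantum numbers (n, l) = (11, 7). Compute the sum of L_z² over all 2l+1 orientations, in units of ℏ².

m_l ∈ {-7, -6, -5, -4, -3, -2, -1, 0, 1, 2, 3, 4, 5, 6, 7}.
Summing m² from −7 to 7: Σ m_l² = 280.

Σ(L_z)² = 280 ℏ²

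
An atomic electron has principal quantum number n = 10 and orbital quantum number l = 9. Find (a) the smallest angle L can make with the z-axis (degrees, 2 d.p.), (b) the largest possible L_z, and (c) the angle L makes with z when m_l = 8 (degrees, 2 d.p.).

θ_min ≈ 18.43°; L_z,max = 9ℏ; θ(m_l=8) ≈ 32.51°

cos θ_min = 9/√90, so θ_min ≈ 18.43°.
L_z,max = lℏ = 9ℏ.
For m_l = 8: cos θ = 8/√90, θ ≈ 32.51°.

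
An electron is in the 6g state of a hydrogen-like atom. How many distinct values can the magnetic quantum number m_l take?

9

6g means n = 6, l = 4.
The number of m_l values is 2l + 1 = 2·4 + 1 = 9.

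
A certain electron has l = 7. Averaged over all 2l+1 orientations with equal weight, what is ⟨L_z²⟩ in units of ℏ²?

⟨L_z²⟩ = 18.67 ℏ²

m_l ∈ {-7, -6, -5, -4, -3, -2, -1, 0, 1, 2, 3, 4, 5, 6, 7}.
⟨L_z²⟩ = ℏ²·(Σ m_l²)/(2l+1) = ℏ²·280/15 = 18.67ℏ².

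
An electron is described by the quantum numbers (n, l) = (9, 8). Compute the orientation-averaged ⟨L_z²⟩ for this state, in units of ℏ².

⟨L_z²⟩ = 24 ℏ²

The allowed m_l values are -8, -7, -6, -5, -4, -3, -2, -1, 0, 1, 2, 3, 4, 5, 6, 7, 8.
⟨L_z²⟩ = ℏ²·l(l+1)/3 = 24ℏ².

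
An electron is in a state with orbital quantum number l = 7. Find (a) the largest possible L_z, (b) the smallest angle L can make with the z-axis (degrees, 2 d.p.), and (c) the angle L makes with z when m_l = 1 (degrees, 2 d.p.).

L_z,max = 7ℏ; θ_min ≈ 20.70°; θ(m_l=1) ≈ 82.32°

L_z,max = lℏ = 7ℏ.
cos θ_min = 7/√56, so θ_min ≈ 20.70°.
For m_l = 1: cos θ = 1/√56, θ ≈ 82.32°.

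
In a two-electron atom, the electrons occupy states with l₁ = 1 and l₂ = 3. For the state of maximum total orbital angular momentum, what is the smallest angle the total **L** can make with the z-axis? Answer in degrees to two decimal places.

Angular momentum addition gives L = |l₁ − l₂|, …, l₁ + l₂.
Allowed values: L = 2, 3, 4.
The maximum is L = 4, with |L_tot| = ℏ√(4·5) = 2√5 ℏ.
The minimum angle with z is arccos(4/√20) ≈ 26.57°.

θ_min ≈ 26.57°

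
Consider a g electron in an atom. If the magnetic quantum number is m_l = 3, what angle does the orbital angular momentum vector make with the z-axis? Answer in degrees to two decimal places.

The letter g corresponds to l = 4.
|L| = ℏ√(l(l+1)) = 2√5 ℏ.
L_z = m_l ℏ = 3ℏ.
cos θ = L_z/|L| = 3/√20, so θ ≈ 47.87°.

θ ≈ 47.87°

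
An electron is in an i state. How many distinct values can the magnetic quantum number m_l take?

13

For an i orbital, l = 6.
The number of m_l values is 2l + 1 = 2·6 + 1 = 13.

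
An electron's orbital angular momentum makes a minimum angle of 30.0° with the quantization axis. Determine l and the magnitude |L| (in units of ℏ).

l = 3, |L| = 2√3 ℏ ≈ 3.464ℏ

At minimum angle, m_l = l, so cos θ = l/√(l(l+1)); cos²θ = l/(l+1) = 0.7500.
l = cos²θ/sin²θ ≈ 3.
Then |L| = ℏ√(3·4) = 2√3 ℏ.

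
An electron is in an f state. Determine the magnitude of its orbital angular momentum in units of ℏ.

|L| = 2√3 ℏ ≈ 3.464ℏ

The letter f corresponds to l = 3.
|L| = ℏ√(l(l+1)) = ℏ√(3·4) = 2√3 ℏ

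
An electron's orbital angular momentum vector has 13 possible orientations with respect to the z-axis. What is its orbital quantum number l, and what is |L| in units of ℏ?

l = 6, |L| = √42 ℏ ≈ 6.481ℏ

Since there are 2l+1 = 13 values of m_l, l = 6.
|L| = ℏ√(l(l+1)) = ℏ√(6·7) = √42 ℏ.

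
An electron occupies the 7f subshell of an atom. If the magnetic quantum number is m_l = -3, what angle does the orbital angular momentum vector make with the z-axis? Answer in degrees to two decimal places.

θ ≈ 150.00°

7f means n = 7, l = 3.
|L| = √(l(l+1)) ℏ = 2√3 ℏ.
L_z = m_l ℏ = −3ℏ.
cos θ = L_z/|L| = -3/√12, so θ ≈ 150.00°.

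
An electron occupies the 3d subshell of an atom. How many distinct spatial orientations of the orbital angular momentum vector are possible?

The 3d subshell has l = 2.
The number of m_l values is 2l + 1 = 2·2 + 1 = 5.

5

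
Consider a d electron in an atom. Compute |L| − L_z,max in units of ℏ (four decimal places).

For a d orbital, l = 2.
|L| = √6 ℏ ≈ 2.4495ℏ, while L_z,max = lℏ = 2ℏ.
The difference is (√6 − 2)ℏ ≈ 0.4495ℏ.

|L| − L_z,max ≈ 0.4495ℏ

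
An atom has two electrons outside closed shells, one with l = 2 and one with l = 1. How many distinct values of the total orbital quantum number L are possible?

Angular momentum addition gives L = |l₁ − l₂|, …, l₁ + l₂.
Allowed values: L = 1, 2, 3.
That is 3 values.

3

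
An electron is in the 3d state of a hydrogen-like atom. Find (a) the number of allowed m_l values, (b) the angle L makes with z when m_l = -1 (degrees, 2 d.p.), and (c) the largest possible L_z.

5 values; θ(m_l=-1) ≈ 114.09°; L_z,max = 2ℏ

For 3d, l = 2.
There are 2l+1 = 5 values of m_l.
For m_l = -1: cos θ = -1/√6, θ ≈ 114.09°.
L_z,max = lℏ = 2ℏ.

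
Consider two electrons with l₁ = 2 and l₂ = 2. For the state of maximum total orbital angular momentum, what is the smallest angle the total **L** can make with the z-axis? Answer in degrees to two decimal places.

Angular momentum addition gives L = |l₁ − l₂|, …, l₁ + l₂.
So L can be 0, 1, 2, 3, 4.
The maximum is L = 4, with |L_tot| = ℏ√(4·5) = 2√5 ℏ.
The minimum angle with z is arccos(4/√20) ≈ 26.57°.

θ_min ≈ 26.57°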